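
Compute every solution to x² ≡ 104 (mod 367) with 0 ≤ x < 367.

Since 367 ≡ 3 (mod 4), a square root of 104 is 104^((367+1)/4) = 104^92 mod 367.
Repeated squaring: 104^2≡173, 104^4≡202, 104^8≡67, 104^16≡85, 104^32≡252, 104^64≡13 (mod 367).
104^92 = 104^(64+16+8+4) ≡ 187 (mod 367).
Check: 187² = 34969 ≡ 104 (mod 367). The two roots are 180 and 187.

180, 187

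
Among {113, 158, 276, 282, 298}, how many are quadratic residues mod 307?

(113/307) = +1 → QR.
(158/307) = -1 → non-residue.
(276/307) = +1 → QR.
(282/307) = -1 → non-residue.
(298/307) = -1 → non-residue.
Total quadratic residues among the 5: 2.

2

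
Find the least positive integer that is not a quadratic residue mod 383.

5

(2/383) = +1, so 2 is a residue.
(3/383) = +1, so 3 is a residue.
(4/383) = +1, so 4 is a residue.
(5/383) = −1, so 5 is the smallest positive non-residue mod 383.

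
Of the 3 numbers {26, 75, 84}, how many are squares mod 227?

(26/227) = +1 → QR.
(75/227) = +1 → QR.
(84/227) = +1 → QR.
Total quadratic residues among the 3: 3.

3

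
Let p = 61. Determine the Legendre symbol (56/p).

Pull out 2^3: since 61 ≡ 5 (mod 8), (2/61) = -1, so (2/61)^3 = -1.
Reciprocity: 7 ≡ 3 and 61 ≡ 1 (mod 4), so (7/61) = +(61/7).
Reduce top mod 7: now compute (5/7).
Reciprocity: 5 ≡ 1 and 7 ≡ 3 (mod 4), so (5/7) = +(7/5).
Reduce top mod 5: now compute (2/5).
Pull out 2: since 5 ≡ 5 (mod 8), (2/5) = -1.
Reached (1/5) = 1. Collecting the sign flips along the way, the symbol is +1.

1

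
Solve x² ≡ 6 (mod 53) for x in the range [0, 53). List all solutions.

53 ≡ 1 (mod 4), so we find a root by search.
Trying successive values, 18² = 324 ≡ 6 (mod 53). The other root is 53 − 18 = 35.

18, 35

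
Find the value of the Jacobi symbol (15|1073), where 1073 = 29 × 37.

1

Reciprocity: 15 ≡ 3 and 1073 ≡ 1 (mod 4), so (15/1073) = +(1073/15).
Reduce top mod 15: now compute (8/15).
Pull out 2^3: since 15 ≡ 7 (mod 8), (2/15) = +1, so (2/15)^3 = +1.
Reached (1/15) = 1. Collecting the sign flips along the way, the symbol is +1.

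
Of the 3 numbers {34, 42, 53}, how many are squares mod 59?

(34/59) = -1 → non-residue.
(42/59) = -1 → non-residue.
(53/59) = +1 → QR.
Total quadratic residues among the 3: 1.

1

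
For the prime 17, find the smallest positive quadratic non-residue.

(2/17) = +1, so 2 is a residue.
(3/17) = −1, so 3 is the smallest positive non-residue mod 17.

3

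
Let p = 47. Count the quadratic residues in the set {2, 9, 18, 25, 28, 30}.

(2/47) = +1 → QR.
(9/47) = +1 → QR.
(18/47) = +1 → QR.
(25/47) = +1 → QR.
(28/47) = +1 → QR.
(30/47) = -1 → non-residue.
Total quadratic residues among the 6: 5.

5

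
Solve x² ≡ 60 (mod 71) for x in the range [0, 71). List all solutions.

Since 71 ≡ 3 (mod 4), a square root of 60 is 60^((71+1)/4) = 60^18 mod 71.
Repeated squaring: 60^2≡50, 60^4≡15, 60^8≡12, 60^16≡2 (mod 71).
60^18 = 60^(16+2) ≡ 29 (mod 71).
Check: 29² = 841 ≡ 60 (mod 71). The two roots are 29 and 42.

29, 42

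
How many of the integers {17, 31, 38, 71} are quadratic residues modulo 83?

3

(17/83) = +1 → QR.
(31/83) = +1 → QR.
(38/83) = +1 → QR.
(71/83) = -1 → non-residue.
Total quadratic residues among the 4: 3.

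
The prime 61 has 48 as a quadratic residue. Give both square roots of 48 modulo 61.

29, 32

61 ≡ 1 (mod 4), so we find a root by search.
Trying successive values, 29² = 841 ≡ 48 (mod 61). The other root is 61 − 29 = 32.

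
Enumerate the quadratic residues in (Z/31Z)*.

1, 2, 4, 5, 7, 8, 9, 10, 14, 16, 18, 19, 20, 25, 28

Square k = 1,…,15 (k and 31−k give the same square):
1²=1, 2²=4, 3²=9, 4²=16, 5²=25, 6²≡5, 7²≡18, 8²≡2, 9²≡19, 10²≡7, 11²≡28, 12²≡20, 13²≡14, 14²≡10, 15²≡8 (mod 31).
So the quadratic residues mod 31 are {1, 2, 4, 5, 7, 8, 9, 10, 14, 16, 18, 19, 20, 25, 28}.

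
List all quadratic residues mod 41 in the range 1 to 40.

Square k = 1,…,20 (k and 41−k give the same square):
1²=1, 2²=4, 3²=9, 4²=16, 5²=25, 6²=36, 7²≡8, 8²≡23, 9²≡40, 10²≡18, 11²≡39, 12²≡21, 13²≡5, 14²≡32, 15²≡20, 16²≡10, 17²≡2, 18²≡37, 19²≡33, 20²≡31 (mod 41).
So the quadratic residues mod 41 are {1, 2, 4, 5, 8, 9, 10, 16, 18, 20, 21, 23, 25, 31, 32, 33, 36, 37, 39, 40}.

1, 2, 4, 5, 8, 9, 10, 16, 18, 20, 21, 23, 25, 31, 32, 33, 36, 37, 39, 40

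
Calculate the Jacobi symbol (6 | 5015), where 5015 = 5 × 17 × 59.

1

Pull out 2: since 5015 ≡ 7 (mod 8), (2/5015) = +1.
Reciprocity: 3 ≡ 3 and 5015 ≡ 3 (mod 4), so (3/5015) = −(5015/3).
Reduce top mod 3: now compute (2/3).
Pull out 2: since 3 ≡ 3 (mod 8), (2/3) = -1.
Reached (1/3) = 1. Collecting the sign flips along the way, the symbol is +1.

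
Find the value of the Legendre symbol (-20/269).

Euler's criterion: (-20/269) ≡ 249^134 (mod 269).
249^2 ≡ 131 (mod 269)
249^4 ≡ 214 (mod 269)
249^8 ≡ 66 (mod 269)
249^16 ≡ 52 (mod 269)
249^32 ≡ 14 (mod 269)
249^64 ≡ 196 (mod 269)
249^128 ≡ 218 (mod 269)
249^134 = 249^(128+4+2) ≡ 1 (mod 269).
Result is 1, so (-20/269) = 1.

1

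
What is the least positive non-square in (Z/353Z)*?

(2/353) = +1, so 2 is a residue.
(3/353) = −1, so 3 is the smallest positive non-residue mod 353.

3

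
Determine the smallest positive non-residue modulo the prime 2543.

5

(2/2543) = +1, so 2 is a residue.
(3/2543) = +1, so 3 is a residue.
(4/2543) = +1, so 4 is a residue.
(5/2543) = −1, so 5 is the smallest positive non-residue mod 2543.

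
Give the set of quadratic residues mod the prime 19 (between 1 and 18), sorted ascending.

1,4,5,6,7,9,11,16,17

Square k = 1,…,9 (k and 19−k give the same square):
1²=1, 2²=4, 3²=9, 4²=16, 5²≡6, 6²≡17, 7²≡11, 8²≡7, 9²≡5 (mod 19).
So the quadratic residues mod 19 are {1, 4, 5, 6, 7, 9, 11, 16, 17}.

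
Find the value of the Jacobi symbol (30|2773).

1

Pull out 2: since 2773 ≡ 5 (mod 8), (2/2773) = -1.
Reciprocity: 15 ≡ 3 and 2773 ≡ 1 (mod 4), so (15/2773) = +(2773/15).
Reduce top mod 15: now compute (13/15).
Reciprocity: 13 ≡ 1 and 15 ≡ 3 (mod 4), so (13/15) = +(15/13).
Reduce top mod 13: now compute (2/13).
Pull out 2: since 13 ≡ 5 (mod 8), (2/13) = -1.
Reached (1/13) = 1. Collecting the sign flips along the way, the symbol is +1.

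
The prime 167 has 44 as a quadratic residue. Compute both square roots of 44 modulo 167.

Since 167 ≡ 3 (mod 4), a square root of 44 is 44^((167+1)/4) = 44^42 mod 167.
Repeated squaring: 44^2≡99, 44^4≡115, 44^8≡32, 44^16≡22, 44^32≡150 (mod 167).
44^42 = 44^(32+8+2) ≡ 85 (mod 167).
Check: 85² = 7225 ≡ 44 (mod 167). The two roots are 82 and 85.

82, 85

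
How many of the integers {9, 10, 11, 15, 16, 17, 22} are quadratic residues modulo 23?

2

(9/23) = +1 → QR.
(10/23) = -1 → non-residue.
(11/23) = -1 → non-residue.
(15/23) = -1 → non-residue.
(16/23) = +1 → QR.
(17/23) = -1 → non-residue.
(22/23) = -1 → non-residue.
Total quadratic residues among the 7: 2.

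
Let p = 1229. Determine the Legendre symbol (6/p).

1

Pull out 2: since 1229 ≡ 5 (mod 8), (2/1229) = -1.
Reciprocity: 3 ≡ 3 and 1229 ≡ 1 (mod 4), so (3/1229) = +(1229/3).
Reduce top mod 3: now compute (2/3).
Pull out 2: since 3 ≡ 3 (mod 8), (2/3) = -1.
Reached (1/3) = 1. Collecting the sign flips along the way, the symbol is +1.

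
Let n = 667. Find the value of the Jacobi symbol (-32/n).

1

First reduce: -32 ≡ 635 (mod 667).
Reciprocity: 635 ≡ 3 and 667 ≡ 3 (mod 4), so (635/667) = −(667/635).
Reduce top mod 635: now compute (32/635).
Pull out 2^5: since 635 ≡ 3 (mod 8), (2/635) = -1, so (2/635)^5 = -1.
Reached (1/635) = 1. Collecting the sign flips along the way, the symbol is +1.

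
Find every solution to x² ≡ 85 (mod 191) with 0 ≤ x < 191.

64, 127

Since 191 ≡ 3 (mod 4), a square root of 85 is 85^((191+1)/4) = 85^48 mod 191.
Repeated squaring: 85^2≡158, 85^4≡134, 85^8≡2, 85^16≡4, 85^32≡16 (mod 191).
85^48 = 85^(32+16) ≡ 64 (mod 191).
Check: 64² = 4096 ≡ 85 (mod 191). The two roots are 64 and 127.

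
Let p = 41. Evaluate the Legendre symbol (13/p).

Reciprocity: 13 ≡ 1 and 41 ≡ 1 (mod 4), so (13/41) = +(41/13).
Reduce top mod 13: now compute (2/13).
Pull out 2: since 13 ≡ 5 (mod 8), (2/13) = -1.
Reached (1/13) = 1. Collecting the sign flips along the way, the symbol is -1.

-1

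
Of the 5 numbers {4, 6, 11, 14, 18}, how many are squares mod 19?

(4/19) = +1 → QR.
(6/19) = +1 → QR.
(11/19) = +1 → QR.
(14/19) = -1 → non-residue.
(18/19) = -1 → non-residue.
Total quadratic residues among the 5: 3.

3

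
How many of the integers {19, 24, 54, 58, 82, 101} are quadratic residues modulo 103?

3

(19/103) = +1 → QR.
(24/103) = -1 → non-residue.
(54/103) = -1 → non-residue.
(58/103) = +1 → QR.
(82/103) = +1 → QR.
(101/103) = -1 → non-residue.
Total quadratic residues among the 6: 3.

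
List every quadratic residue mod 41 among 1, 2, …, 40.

Square k = 1,…,20 (k and 41−k give the same square):
1²=1, 2²=4, 3²=9, 4²=16, 5²=25, 6²=36, 7²≡8, 8²≡23, 9²≡40, 10²≡18, 11²≡39, 12²≡21, 13²≡5, 14²≡32, 15²≡20, 16²≡10, 17²≡2, 18²≡37, 19²≡33, 20²≡31 (mod 41).
So the quadratic residues mod 41 are {1, 2, 4, 5, 8, 9, 10, 16, 18, 20, 21, 23, 25, 31, 32, 33, 36, 37, 39, 40}.

1 2 4 5 8 9 10 16 18 20 21 23 25 31 32 33 36 37 39 40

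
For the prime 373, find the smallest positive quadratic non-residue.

2

(2/373) = −1, so 2 is the smallest positive non-residue mod 373.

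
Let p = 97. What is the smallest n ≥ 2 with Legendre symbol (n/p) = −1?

5

(2/97) = +1, so 2 is a residue.
(3/97) = +1, so 3 is a residue.
(4/97) = +1, so 4 is a residue.
(5/97) = −1, so 5 is the smallest positive non-residue mod 97.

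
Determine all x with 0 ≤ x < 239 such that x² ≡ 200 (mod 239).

Since 239 ≡ 3 (mod 4), a square root of 200 is 200^((239+1)/4) = 200^60 mod 239.
Repeated squaring: 200^2≡87, 200^4≡160, 200^8≡27, 200^16≡12, 200^32≡144 (mod 239).
200^60 = 200^(32+16+8+4) ≡ 34 (mod 239).
Check: 34² = 1156 ≡ 200 (mod 239). The two roots are 34 and 205.

34, 205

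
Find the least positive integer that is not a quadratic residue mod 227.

2

(2/227) = −1, so 2 is the smallest positive non-residue mod 227.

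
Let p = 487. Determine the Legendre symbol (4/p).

Euler's criterion: (4/487) ≡ 4^243 (mod 487).
4^2 ≡ 16 (mod 487)
4^4 ≡ 256 (mod 487)
4^8 ≡ 278 (mod 487)
4^16 ≡ 338 (mod 487)
4^32 ≡ 286 (mod 487)
4^64 ≡ 467 (mod 487)
4^128 ≡ 400 (mod 487)
4^243 = 4^(128+64+32+16+2+1) ≡ 1 (mod 487).
Result is 1, so (4/487) = 1.

1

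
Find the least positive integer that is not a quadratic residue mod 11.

(2/11) = −1, so 2 is the smallest positive non-residue mod 11.

2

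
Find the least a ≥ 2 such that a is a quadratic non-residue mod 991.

3

(2/991) = +1, so 2 is a residue.
(3/991) = −1, so 3 is the smallest positive non-residue mod 991.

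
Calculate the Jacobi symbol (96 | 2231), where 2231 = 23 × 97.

Pull out 2^5: since 2231 ≡ 7 (mod 8), (2/2231) = +1, so (2/2231)^5 = +1.
Reciprocity: 3 ≡ 3 and 2231 ≡ 3 (mod 4), so (3/2231) = −(2231/3).
Reduce top mod 3: now compute (2/3).
Pull out 2: since 3 ≡ 3 (mod 8), (2/3) = -1.
Reached (1/3) = 1. Collecting the sign flips along the way, the symbol is +1.

1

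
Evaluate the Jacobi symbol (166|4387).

-1

Pull out 2: since 4387 ≡ 3 (mod 8), (2/4387) = -1.
Reciprocity: 83 ≡ 3 and 4387 ≡ 3 (mod 4), so (83/4387) = −(4387/83).
Reduce top mod 83: now compute (71/83).
Reciprocity: 71 ≡ 3 and 83 ≡ 3 (mod 4), so (71/83) = −(83/71).
Reduce top mod 71: now compute (12/71).
Pull out 2^2: since 71 ≡ 7 (mod 8), (2/71) = +1, so (2/71)^2 = +1.
Reciprocity: 3 ≡ 3 and 71 ≡ 3 (mod 4), so (3/71) = −(71/3).
Reduce top mod 3: now compute (2/3).
Pull out 2: since 3 ≡ 3 (mod 8), (2/3) = -1.
Reached (1/3) = 1. Collecting the sign flips along the way, the symbol is -1.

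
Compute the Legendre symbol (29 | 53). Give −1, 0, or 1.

Euler's criterion: (29/53) ≡ 29^26 (mod 53).
29^2 ≡ 46 (mod 53)
29^4 ≡ 49 (mod 53)
29^8 ≡ 16 (mod 53)
29^16 ≡ 44 (mod 53)
29^26 = 29^(16+8+2) ≡ 1 (mod 53).
Result is 1, so (29/53) = 1.

1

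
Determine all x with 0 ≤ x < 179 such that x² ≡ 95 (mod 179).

51, 128

Since 179 ≡ 3 (mod 4), a square root of 95 is 95^((179+1)/4) = 95^45 mod 179.
Repeated squaring: 95^2≡75, 95^4≡76, 95^8≡48, 95^16≡156, 95^32≡171 (mod 179).
95^45 = 95^(32+8+4+1) ≡ 51 (mod 179).
Check: 51² = 2601 ≡ 95 (mod 179). The two roots are 51 and 128.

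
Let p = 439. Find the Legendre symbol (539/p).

First reduce: 539 ≡ 100 (mod 439).
Pull out 2^2: since 439 ≡ 7 (mod 8), (2/439) = +1, so (2/439)^2 = +1.
Reciprocity: 25 ≡ 1 and 439 ≡ 3 (mod 4), so (25/439) = +(439/25).
Reduce top mod 25: now compute (14/25).
Pull out 2: since 25 ≡ 1 (mod 8), (2/25) = +1.
Reciprocity: 7 ≡ 3 and 25 ≡ 1 (mod 4), so (7/25) = +(25/7).
Reduce top mod 7: now compute (4/7).
Pull out 2^2: since 7 ≡ 7 (mod 8), (2/7) = +1, so (2/7)^2 = +1.
Reached (1/7) = 1. Collecting the sign flips along the way, the symbol is +1.

1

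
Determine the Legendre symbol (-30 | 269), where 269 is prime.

First reduce: -30 ≡ 239 (mod 269).
Reciprocity: 239 ≡ 3 and 269 ≡ 1 (mod 4), so (239/269) = +(269/239).
Reduce top mod 239: now compute (30/239).
Pull out 2: since 239 ≡ 7 (mod 8), (2/239) = +1.
Reciprocity: 15 ≡ 3 and 239 ≡ 3 (mod 4), so (15/239) = −(239/15).
Reduce top mod 15: now compute (14/15).
Pull out 2: since 15 ≡ 7 (mod 8), (2/15) = +1.
Reciprocity: 7 ≡ 3 and 15 ≡ 3 (mod 4), so (7/15) = −(15/7).
Reduce top mod 7: now compute (1/7).
Reached (1/7) = 1. Collecting the sign flips along the way, the symbol is +1.

1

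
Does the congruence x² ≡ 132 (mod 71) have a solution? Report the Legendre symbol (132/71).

Euler's criterion: (132/71) ≡ 61^35 (mod 71).
61^2 ≡ 29 (mod 71)
61^4 ≡ 60 (mod 71)
61^8 ≡ 50 (mod 71)
61^16 ≡ 15 (mod 71)
61^32 ≡ 12 (mod 71)
61^35 = 61^(32+2+1) ≡ 70 (mod 71).
Result is 70 ≡ −1, so (132/71) = −1.

-1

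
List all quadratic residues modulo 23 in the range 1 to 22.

1, 2, 3, 4, 6, 8, 9, 12, 13, 16, 18

Square k = 1,…,11 (k and 23−k give the same square):
1²=1, 2²=4, 3²=9, 4²=16, 5²≡2, 6²≡13, 7²≡3, 8²≡18, 9²≡12, 10²≡8, 11²≡6 (mod 23).
So the quadratic residues mod 23 are {1, 2, 3, 4, 6, 8, 9, 12, 13, 16, 18}.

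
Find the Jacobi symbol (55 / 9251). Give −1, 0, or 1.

0

Reciprocity: 55 ≡ 3 and 9251 ≡ 3 (mod 4), so (55/9251) = −(9251/55).
Reduce top mod 55: now compute (11/55).
Reciprocity: 11 ≡ 3 and 55 ≡ 3 (mod 4), so (11/55) = −(55/11).
Reduce top mod 11: now compute (0/11).
Top reduces to 0: gcd > 1, so the symbol is 0.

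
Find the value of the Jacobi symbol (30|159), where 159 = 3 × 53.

0

Pull out 2: since 159 ≡ 7 (mod 8), (2/159) = +1.
Reciprocity: 15 ≡ 3 and 159 ≡ 3 (mod 4), so (15/159) = −(159/15).
Reduce top mod 15: now compute (9/15).
Reciprocity: 9 ≡ 1 and 15 ≡ 3 (mod 4), so (9/15) = +(15/9).
Reduce top mod 9: now compute (6/9).
Pull out 2: since 9 ≡ 1 (mod 8), (2/9) = +1.
Reciprocity: 3 ≡ 3 and 9 ≡ 1 (mod 4), so (3/9) = +(9/3).
Reduce top mod 3: now compute (0/3).
Top reduces to 0: gcd > 1, so the symbol is 0.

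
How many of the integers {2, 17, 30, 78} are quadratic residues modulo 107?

(2/107) = -1 → non-residue.
(17/107) = -1 → non-residue.
(30/107) = +1 → QR.
(78/107) = -1 → non-residue.
Total quadratic residues among the 4: 1.

1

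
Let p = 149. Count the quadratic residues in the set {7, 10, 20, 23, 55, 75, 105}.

(7/149) = +1 → QR.
(10/149) = -1 → non-residue.
(20/149) = +1 → QR.
(23/149) = -1 → non-residue.
(55/149) = -1 → non-residue.
(75/149) = -1 → non-residue.
(105/149) = -1 → non-residue.
Total quadratic residues among the 7: 2.

2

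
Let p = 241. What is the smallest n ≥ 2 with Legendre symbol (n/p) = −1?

7

(2/241) = +1, so 2 is a residue.
(3/241) = +1, so 3 is a residue.
(4/241) = +1, so 4 is a residue.
(5/241) = +1, so 5 is a residue.
(6/241) = +1, so 6 is a residue.
(7/241) = −1, so 7 is the smallest positive non-residue mod 241.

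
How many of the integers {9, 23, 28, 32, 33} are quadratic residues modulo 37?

3

(9/37) = +1 → QR.
(23/37) = -1 → non-residue.
(28/37) = +1 → QR.
(32/37) = -1 → non-residue.
(33/37) = +1 → QR.
Total quadratic residues among the 5: 3.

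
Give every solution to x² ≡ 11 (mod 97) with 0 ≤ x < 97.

97 ≡ 1 (mod 4), so we find a root by search.
Trying successive values, 37² = 1369 ≡ 11 (mod 97). The other root is 97 − 37 = 60.

37, 60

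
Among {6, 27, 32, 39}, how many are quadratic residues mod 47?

3

(6/47) = +1 → QR.
(27/47) = +1 → QR.
(32/47) = +1 → QR.
(39/47) = -1 → non-residue.
Total quadratic residues among the 4: 3.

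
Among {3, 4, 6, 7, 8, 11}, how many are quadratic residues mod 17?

(3/17) = -1 → non-residue.
(4/17) = +1 → QR.
(6/17) = -1 → non-residue.
(7/17) = -1 → non-residue.
(8/17) = +1 → QR.
(11/17) = -1 → non-residue.
Total quadratic residues among the 6: 2.

2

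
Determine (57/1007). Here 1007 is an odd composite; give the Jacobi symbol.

0

Reciprocity: 57 ≡ 1 and 1007 ≡ 3 (mod 4), so (57/1007) = +(1007/57).
Reduce top mod 57: now compute (38/57).
Pull out 2: since 57 ≡ 1 (mod 8), (2/57) = +1.
Reciprocity: 19 ≡ 3 and 57 ≡ 1 (mod 4), so (19/57) = +(57/19).
Reduce top mod 19: now compute (0/19).
Top reduces to 0: gcd > 1, so the symbol is 0.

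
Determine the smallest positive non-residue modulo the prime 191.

(2/191) = +1, so 2 is a residue.
(3/191) = +1, so 3 is a residue.
(4/191) = +1, so 4 is a residue.
(5/191) = +1, so 5 is a residue.
(6/191) = +1, so 6 is a residue.
(7/191) = −1, so 7 is the smallest positive non-residue mod 191.

7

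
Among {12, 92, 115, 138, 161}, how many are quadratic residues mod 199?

(12/199) = -1 → non-residue.
(92/199) = +1 → QR.
(115/199) = +1 → QR.
(138/199) = -1 → non-residue.
(161/199) = +1 → QR.
Total quadratic residues among the 5: 3.

3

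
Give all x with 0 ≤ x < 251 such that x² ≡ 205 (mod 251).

Since 251 ≡ 3 (mod 4), a square root of 205 is 205^((251+1)/4) = 205^63 mod 251.
Repeated squaring: 205^2≡108, 205^4≡118, 205^8≡119, 205^16≡105, 205^32≡232 (mod 251).
205^63 = 205^(32+16+8+4+2+1) ≡ 74 (mod 251).
Check: 74² = 5476 ≡ 205 (mod 251). The two roots are 74 and 177.

74, 177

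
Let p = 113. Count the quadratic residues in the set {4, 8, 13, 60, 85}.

(4/113) = +1 → QR.
(8/113) = +1 → QR.
(13/113) = +1 → QR.
(60/113) = +1 → QR.
(85/113) = +1 → QR.
Total quadratic residues among the 5: 5.

5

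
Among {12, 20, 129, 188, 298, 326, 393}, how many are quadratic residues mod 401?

(12/401) = -1 → non-residue.
(20/401) = +1 → QR.
(129/401) = -1 → non-residue.
(188/401) = +1 → QR.
(298/401) = +1 → QR.
(326/401) = -1 → non-residue.
(393/401) = +1 → QR.
Total quadratic residues among the 7: 4.

4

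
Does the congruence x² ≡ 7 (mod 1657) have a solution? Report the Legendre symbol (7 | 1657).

-1

Reciprocity: 7 ≡ 3 and 1657 ≡ 1 (mod 4), so (7/1657) = +(1657/7).
Reduce top mod 7: now compute (5/7).
Reciprocity: 5 ≡ 1 and 7 ≡ 3 (mod 4), so (5/7) = +(7/5).
Reduce top mod 5: now compute (2/5).
Pull out 2: since 5 ≡ 5 (mod 8), (2/5) = -1.
Reached (1/5) = 1. Collecting the sign flips along the way, the symbol is -1.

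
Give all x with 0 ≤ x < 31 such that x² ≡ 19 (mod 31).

9, 22

Since 31 ≡ 3 (mod 4), a square root of 19 is 19^((31+1)/4) = 19^8 mod 31.
Repeated squaring: 19^2≡20, 19^4≡28, 19^8≡9 (mod 31).
19^8 = 19^(8) ≡ 9 (mod 31).
Check: 9² = 81 ≡ 19 (mod 31). The two roots are 9 and 22.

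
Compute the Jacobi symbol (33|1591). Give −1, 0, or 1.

Reciprocity: 33 ≡ 1 and 1591 ≡ 3 (mod 4), so (33/1591) = +(1591/33).
Reduce top mod 33: now compute (7/33).
Reciprocity: 7 ≡ 3 and 33 ≡ 1 (mod 4), so (7/33) = +(33/7).
Reduce top mod 7: now compute (5/7).
Reciprocity: 5 ≡ 1 and 7 ≡ 3 (mod 4), so (5/7) = +(7/5).
Reduce top mod 5: now compute (2/5).
Pull out 2: since 5 ≡ 5 (mod 8), (2/5) = -1.
Reached (1/5) = 1. Collecting the sign flips along the way, the symbol is -1.

-1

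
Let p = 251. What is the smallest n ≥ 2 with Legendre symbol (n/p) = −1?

(2/251) = −1, so 2 is the smallest positive non-residue mod 251.

2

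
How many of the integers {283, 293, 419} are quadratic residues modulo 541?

1

(283/541) = -1 → non-residue.
(293/541) = -1 → non-residue.
(419/541) = +1 → QR.
Total quadratic residues among the 3: 1.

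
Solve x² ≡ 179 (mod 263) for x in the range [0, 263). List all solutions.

Since 263 ≡ 3 (mod 4), a square root of 179 is 179^((263+1)/4) = 179^66 mod 263.
Repeated squaring: 179^2≡218, 179^4≡184, 179^8≡192, 179^16≡44, 179^32≡95, 179^64≡83 (mod 263).
179^66 = 179^(64+2) ≡ 210 (mod 263).
Check: 210² = 44100 ≡ 179 (mod 263). The two roots are 53 and 210.

53, 210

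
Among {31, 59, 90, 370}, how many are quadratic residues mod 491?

(31/491) = +1 → QR.
(59/491) = -1 → non-residue.
(90/491) = -1 → non-residue.
(370/491) = -1 → non-residue.
Total quadratic residues among the 4: 1.

1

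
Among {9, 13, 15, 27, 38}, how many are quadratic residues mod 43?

4

(9/43) = +1 → QR.
(13/43) = +1 → QR.
(15/43) = +1 → QR.
(27/43) = -1 → non-residue.
(38/43) = +1 → QR.
Total quadratic residues among the 5: 4.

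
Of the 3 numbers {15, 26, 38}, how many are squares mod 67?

(15/67) = +1 → QR.
(26/67) = +1 → QR.
(38/67) = -1 → non-residue.
Total quadratic residues among the 3: 2.

2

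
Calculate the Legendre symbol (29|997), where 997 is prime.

Reciprocity: 29 ≡ 1 and 997 ≡ 1 (mod 4), so (29/997) = +(997/29).
Reduce top mod 29: now compute (11/29).
Reciprocity: 11 ≡ 3 and 29 ≡ 1 (mod 4), so (11/29) = +(29/11).
Reduce top mod 11: now compute (7/11).
Reciprocity: 7 ≡ 3 and 11 ≡ 3 (mod 4), so (7/11) = −(11/7).
Reduce top mod 7: now compute (4/7).
Pull out 2^2: since 7 ≡ 7 (mod 8), (2/7) = +1, so (2/7)^2 = +1.
Reached (1/7) = 1. Collecting the sign flips along the way, the symbol is -1.

-1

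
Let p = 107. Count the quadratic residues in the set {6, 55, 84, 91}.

0

(6/107) = -1 → non-residue.
(55/107) = -1 → non-residue.
(84/107) = -1 → non-residue.
(91/107) = -1 → non-residue.
Total quadratic residues among the 4: 0.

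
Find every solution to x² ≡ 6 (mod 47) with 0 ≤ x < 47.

10, 37

Since 47 ≡ 3 (mod 4), a square root of 6 is 6^((47+1)/4) = 6^12 mod 47.
Repeated squaring: 6^2≡36, 6^4≡27, 6^8≡24 (mod 47).
6^12 = 6^(8+4) ≡ 37 (mod 47).
Check: 37² = 1369 ≡ 6 (mod 47). The two roots are 10 and 37.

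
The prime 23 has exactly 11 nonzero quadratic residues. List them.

Square k = 1,…,11 (k and 23−k give the same square):
1²=1, 2²=4, 3²=9, 4²=16, 5²≡2, 6²≡13, 7²≡3, 8²≡18, 9²≡12, 10²≡8, 11²≡6 (mod 23).
So the quadratic residues mod 23 are {1, 2, 3, 4, 6, 8, 9, 12, 13, 16, 18}.

1, 2, 3, 4, 6, 8, 9, 12, 13, 16, 18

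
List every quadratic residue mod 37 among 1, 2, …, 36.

Square k = 1,…,18 (k and 37−k give the same square):
1²=1, 2²=4, 3²=9, 4²=16, 5²=25, 6²=36, 7²≡12, 8²≡27, 9²≡7, 10²≡26, 11²≡10, 12²≡33, 13²≡21, 14²≡11, 15²≡3, 16²≡34, 17²≡30, 18²≡28 (mod 37).
So the quadratic residues mod 37 are {1, 3, 4, 7, 9, 10, 11, 12, 16, 21, 25, 26, 27, 28, 30, 33, 34, 36}.

1,3,4,7,9,10,11,12,16,21,25,26,27,28,30,33,34,36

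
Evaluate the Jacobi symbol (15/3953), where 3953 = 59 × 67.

1

Reciprocity: 15 ≡ 3 and 3953 ≡ 1 (mod 4), so (15/3953) = +(3953/15).
Reduce top mod 15: now compute (8/15).
Pull out 2^3: since 15 ≡ 7 (mod 8), (2/15) = +1, so (2/15)^3 = +1.
Reached (1/15) = 1. Collecting the sign flips along the way, the symbol is +1.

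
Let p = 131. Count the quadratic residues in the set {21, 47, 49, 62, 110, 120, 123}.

(21/131) = +1 → QR.
(47/131) = -1 → non-residue.
(49/131) = +1 → QR.
(62/131) = +1 → QR.
(110/131) = -1 → non-residue.
(120/131) = -1 → non-residue.
(123/131) = +1 → QR.
Total quadratic residues among the 7: 4.

4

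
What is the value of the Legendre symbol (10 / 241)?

1

Euler's criterion: (10/241) ≡ 10^120 (mod 241).
10^2 ≡ 100 (mod 241)
10^4 ≡ 119 (mod 241)
10^8 ≡ 183 (mod 241)
10^16 ≡ 231 (mod 241)
10^32 ≡ 100 (mod 241)
10^64 ≡ 119 (mod 241)
10^120 = 10^(64+32+16+8) ≡ 1 (mod 241).
Result is 1, so (10/241) = 1.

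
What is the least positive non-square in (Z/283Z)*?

(2/283) = −1, so 2 is the smallest positive non-residue mod 283.

2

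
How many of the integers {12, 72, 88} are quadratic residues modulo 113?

(12/113) = -1 → non-residue.
(72/113) = +1 → QR.
(88/113) = +1 → QR.
Total quadratic residues among the 3: 2.

2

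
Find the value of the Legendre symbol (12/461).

Euler's criterion: (12/461) ≡ 12^230 (mod 461).
12^2 ≡ 144 (mod 461)
12^4 ≡ 452 (mod 461)
12^8 ≡ 81 (mod 461)
12^16 ≡ 107 (mod 461)
12^32 ≡ 385 (mod 461)
12^64 ≡ 244 (mod 461)
12^128 ≡ 67 (mod 461)
12^230 = 12^(128+64+32+4+2) ≡ 460 (mod 461).
Result is 460 ≡ −1, so (12/461) = −1.

-1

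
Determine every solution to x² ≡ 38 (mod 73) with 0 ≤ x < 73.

73 ≡ 1 (mod 4), so we find a root by search.
Trying successive values, 29² = 841 ≡ 38 (mod 73). The other root is 73 − 29 = 44.

29, 44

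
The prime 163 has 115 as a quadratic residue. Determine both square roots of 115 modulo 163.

Since 163 ≡ 3 (mod 4), a square root of 115 is 115^((163+1)/4) = 115^41 mod 163.
Repeated squaring: 115^2≡22, 115^4≡158, 115^8≡25, 115^16≡136, 115^32≡77 (mod 163).
115^41 = 115^(32+8+1) ≡ 21 (mod 163).
Check: 21² = 441 ≡ 115 (mod 163). The two roots are 21 and 142.

21, 142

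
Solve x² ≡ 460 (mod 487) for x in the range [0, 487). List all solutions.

66, 421

Since 487 ≡ 3 (mod 4), a square root of 460 is 460^((487+1)/4) = 460^122 mod 487.
Repeated squaring: 460^2≡242, 460^4≡124, 460^8≡279, 460^16≡408, 460^32≡397, 460^64≡308 (mod 487).
460^122 = 460^(64+32+16+8+2) ≡ 66 (mod 487).
Check: 66² = 4356 ≡ 460 (mod 487). The two roots are 66 and 421.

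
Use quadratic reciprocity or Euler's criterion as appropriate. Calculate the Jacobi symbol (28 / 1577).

1

Pull out 2^2: since 1577 ≡ 1 (mod 8), (2/1577) = +1, so (2/1577)^2 = +1.
Reciprocity: 7 ≡ 3 and 1577 ≡ 1 (mod 4), so (7/1577) = +(1577/7).
Reduce top mod 7: now compute (2/7).
Pull out 2: since 7 ≡ 7 (mod 8), (2/7) = +1.
Reached (1/7) = 1. Collecting the sign flips along the way, the symbol is +1.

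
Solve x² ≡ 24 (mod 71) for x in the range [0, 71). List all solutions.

Since 71 ≡ 3 (mod 4), a square root of 24 is 24^((71+1)/4) = 24^18 mod 71.
Repeated squaring: 24^2≡8, 24^4≡64, 24^8≡49, 24^16≡58 (mod 71).
24^18 = 24^(16+2) ≡ 38 (mod 71).
Check: 38² = 1444 ≡ 24 (mod 71). The two roots are 33 and 38.

33, 38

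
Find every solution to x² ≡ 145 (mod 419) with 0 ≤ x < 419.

101, 318

Since 419 ≡ 3 (mod 4), a square root of 145 is 145^((419+1)/4) = 145^105 mod 419.
Repeated squaring: 145^2≡75, 145^4≡178, 145^8≡259, 145^16≡41, 145^32≡5, 145^64≡25 (mod 419).
145^105 = 145^(64+32+8+1) ≡ 318 (mod 419).
Check: 318² = 101124 ≡ 145 (mod 419). The two roots are 101 and 318.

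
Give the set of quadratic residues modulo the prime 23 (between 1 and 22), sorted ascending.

1 2 3 4 6 8 9 12 13 16 18

Square k = 1,…,11 (k and 23−k give the same square):
1²=1, 2²=4, 3²=9, 4²=16, 5²≡2, 6²≡13, 7²≡3, 8²≡18, 9²≡12, 10²≡8, 11²≡6 (mod 23).
So the quadratic residues mod 23 are {1, 2, 3, 4, 6, 8, 9, 12, 13, 16, 18}.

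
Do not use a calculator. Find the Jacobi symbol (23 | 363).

Reciprocity: 23 ≡ 3 and 363 ≡ 3 (mod 4), so (23/363) = −(363/23).
Reduce top mod 23: now compute (18/23).
Pull out 2: since 23 ≡ 7 (mod 8), (2/23) = +1.
Reciprocity: 9 ≡ 1 and 23 ≡ 3 (mod 4), so (9/23) = +(23/9).
Reduce top mod 9: now compute (5/9).
Reciprocity: 5 ≡ 1 and 9 ≡ 1 (mod 4), so (5/9) = +(9/5).
Reduce top mod 5: now compute (4/5).
Pull out 2^2: since 5 ≡ 5 (mod 8), (2/5) = -1, so (2/5)^2 = +1.
Reached (1/5) = 1. Collecting the sign flips along the way, the symbol is -1.

-1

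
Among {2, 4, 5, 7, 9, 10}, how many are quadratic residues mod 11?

(2/11) = -1 → non-residue.
(4/11) = +1 → QR.
(5/11) = +1 → QR.
(7/11) = -1 → non-residue.
(9/11) = +1 → QR.
(10/11) = -1 → non-residue.
Total quadratic residues among the 6: 3.

3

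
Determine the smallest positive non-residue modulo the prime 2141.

(2/2141) = −1, so 2 is the smallest positive non-residue mod 2141.

2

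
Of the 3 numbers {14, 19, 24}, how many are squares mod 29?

1

(14/29) = -1 → non-residue.
(19/29) = -1 → non-residue.
(24/29) = +1 → QR.
Total quadratic residues among the 3: 1.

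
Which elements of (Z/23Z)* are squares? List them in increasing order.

Square k = 1,…,11 (k and 23−k give the same square):
1²=1, 2²=4, 3²=9, 4²=16, 5²≡2, 6²≡13, 7²≡3, 8²≡18, 9²≡12, 10²≡8, 11²≡6 (mod 23).
So the quadratic residues mod 23 are {1, 2, 3, 4, 6, 8, 9, 12, 13, 16, 18}.

1 2 3 4 6 8 9 12 13 16 18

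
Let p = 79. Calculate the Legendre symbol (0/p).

Top reduces to 0: gcd > 1, so the symbol is 0.

0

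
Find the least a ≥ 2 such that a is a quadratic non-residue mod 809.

3

(2/809) = +1, so 2 is a residue.
(3/809) = −1, so 3 is the smallest positive non-residue mod 809.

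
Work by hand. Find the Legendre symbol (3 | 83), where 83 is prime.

1

Euler's criterion: (3/83) ≡ 3^41 (mod 83).
3^2 ≡ 9 (mod 83)
3^4 ≡ 81 (mod 83)
3^8 ≡ 4 (mod 83)
3^16 ≡ 16 (mod 83)
3^32 ≡ 7 (mod 83)
3^41 = 3^(32+8+1) ≡ 1 (mod 83).
Result is 1, so (3/83) = 1.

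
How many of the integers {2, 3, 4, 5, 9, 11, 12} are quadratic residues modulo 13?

4

(2/13) = -1 → non-residue.
(3/13) = +1 → QR.
(4/13) = +1 → QR.
(5/13) = -1 → non-residue.
(9/13) = +1 → QR.
(11/13) = -1 → non-residue.
(12/13) = +1 → QR.
Total quadratic residues among the 7: 4.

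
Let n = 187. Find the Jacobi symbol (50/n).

-1

Pull out 2: since 187 ≡ 3 (mod 8), (2/187) = -1.
Reciprocity: 25 ≡ 1 and 187 ≡ 3 (mod 4), so (25/187) = +(187/25).
Reduce top mod 25: now compute (12/25).
Pull out 2^2: since 25 ≡ 1 (mod 8), (2/25) = +1, so (2/25)^2 = +1.
Reciprocity: 3 ≡ 3 and 25 ≡ 1 (mod 4), so (3/25) = +(25/3).
Reduce top mod 3: now compute (1/3).
Reached (1/3) = 1. Collecting the sign flips along the way, the symbol is -1.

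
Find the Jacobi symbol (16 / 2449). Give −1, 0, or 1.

Pull out 2^4: since 2449 ≡ 1 (mod 8), (2/2449) = +1, so (2/2449)^4 = +1.
Reached (1/2449) = 1. Collecting the sign flips along the way, the symbol is +1.

1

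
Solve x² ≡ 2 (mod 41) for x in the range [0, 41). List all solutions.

17, 24

41 ≡ 1 (mod 4), so we find a root by search.
Trying successive values, 17² = 289 ≡ 2 (mod 41). The other root is 41 − 17 = 24.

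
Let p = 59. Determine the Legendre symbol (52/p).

Euler's criterion: (52/59) ≡ 52^29 (mod 59).
52^2 ≡ 49 (mod 59)
52^4 ≡ 41 (mod 59)
52^8 ≡ 29 (mod 59)
52^16 ≡ 15 (mod 59)
52^29 = 52^(16+8+4+1) ≡ 58 (mod 59).
Result is 58 ≡ −1, so (52/59) = −1.

-1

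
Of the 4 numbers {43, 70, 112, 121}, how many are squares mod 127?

(43/127) = -1 → non-residue.
(70/127) = +1 → QR.
(112/127) = -1 → non-residue.
(121/127) = +1 → QR.
Total quadratic residues among the 4: 2.

2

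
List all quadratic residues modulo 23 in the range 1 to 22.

Square k = 1,…,11 (k and 23−k give the same square):
1²=1, 2²=4, 3²=9, 4²=16, 5²≡2, 6²≡13, 7²≡3, 8²≡18, 9²≡12, 10²≡8, 11²≡6 (mod 23).
So the quadratic residues mod 23 are {1, 2, 3, 4, 6, 8, 9, 12, 13, 16, 18}.

1, 2, 3, 4, 6, 8, 9, 12, 13, 16, 18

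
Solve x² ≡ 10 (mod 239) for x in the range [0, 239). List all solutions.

Since 239 ≡ 3 (mod 4), a square root of 10 is 10^((239+1)/4) = 10^60 mod 239.
Repeated squaring: 10^2≡100, 10^4≡201, 10^8≡10, 10^16≡100, 10^32≡201 (mod 239).
10^60 = 10^(32+16+8+4) ≡ 201 (mod 239).
Check: 201² = 40401 ≡ 10 (mod 239). The two roots are 38 and 201.

38, 201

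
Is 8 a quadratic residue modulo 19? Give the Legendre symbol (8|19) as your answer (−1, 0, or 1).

-1

Euler's criterion: (8/19) ≡ 8^9 (mod 19).
8^2 ≡ 7 (mod 19)
8^4 ≡ 11 (mod 19)
8^8 ≡ 7 (mod 19)
8^9 = 8^(8+1) ≡ 18 (mod 19).
Result is 18 ≡ −1, so (8/19) = −1.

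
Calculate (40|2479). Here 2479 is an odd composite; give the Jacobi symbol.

1

Pull out 2^3: since 2479 ≡ 7 (mod 8), (2/2479) = +1, so (2/2479)^3 = +1.
Reciprocity: 5 ≡ 1 and 2479 ≡ 3 (mod 4), so (5/2479) = +(2479/5).
Reduce top mod 5: now compute (4/5).
Pull out 2^2: since 5 ≡ 5 (mod 8), (2/5) = -1, so (2/5)^2 = +1.
Reached (1/5) = 1. Collecting the sign flips along the way, the symbol is +1.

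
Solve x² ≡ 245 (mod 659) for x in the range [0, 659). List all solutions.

171, 488

Since 659 ≡ 3 (mod 4), a square root of 245 is 245^((659+1)/4) = 245^165 mod 659.
Repeated squaring: 245^2≡56, 245^4≡500, 245^8≡239, 245^16≡447, 245^32≡132, 245^64≡290, 245^128≡407 (mod 659).
245^165 = 245^(128+32+4+1) ≡ 171 (mod 659).
Check: 171² = 29241 ≡ 245 (mod 659). The two roots are 171 and 488.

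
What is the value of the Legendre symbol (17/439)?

Reciprocity: 17 ≡ 1 and 439 ≡ 3 (mod 4), so (17/439) = +(439/17).
Reduce top mod 17: now compute (14/17).
Pull out 2: since 17 ≡ 1 (mod 8), (2/17) = +1.
Reciprocity: 7 ≡ 3 and 17 ≡ 1 (mod 4), so (7/17) = +(17/7).
Reduce top mod 7: now compute (3/7).
Reciprocity: 3 ≡ 3 and 7 ≡ 3 (mod 4), so (3/7) = −(7/3).
Reduce top mod 3: now compute (1/3).
Reached (1/3) = 1. Collecting the sign flips along the way, the symbol is -1.

-1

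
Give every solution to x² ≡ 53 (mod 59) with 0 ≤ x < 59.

17, 42

Since 59 ≡ 3 (mod 4), a square root of 53 is 53^((59+1)/4) = 53^15 mod 59.
Repeated squaring: 53^2≡36, 53^4≡57, 53^8≡4 (mod 59).
53^15 = 53^(8+4+2+1) ≡ 17 (mod 59).
Check: 17² = 289 ≡ 53 (mod 59). The two roots are 17 and 42.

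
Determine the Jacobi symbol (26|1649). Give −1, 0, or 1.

Pull out 2: since 1649 ≡ 1 (mod 8), (2/1649) = +1.
Reciprocity: 13 ≡ 1 and 1649 ≡ 1 (mod 4), so (13/1649) = +(1649/13).
Reduce top mod 13: now compute (11/13).
Reciprocity: 11 ≡ 3 and 13 ≡ 1 (mod 4), so (11/13) = +(13/11).
Reduce top mod 11: now compute (2/11).
Pull out 2: since 11 ≡ 3 (mod 8), (2/11) = -1.
Reached (1/11) = 1. Collecting the sign flips along the way, the symbol is -1.

-1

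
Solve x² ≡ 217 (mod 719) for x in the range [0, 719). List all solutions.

332, 387

Since 719 ≡ 3 (mod 4), a square root of 217 is 217^((719+1)/4) = 217^180 mod 719.
Repeated squaring: 217^2≡354, 217^4≡210, 217^8≡241, 217^16≡561, 217^32≡518, 217^64≡137, 217^128≡75 (mod 719).
217^180 = 217^(128+32+16+4) ≡ 332 (mod 719).
Check: 332² = 110224 ≡ 217 (mod 719). The two roots are 332 and 387.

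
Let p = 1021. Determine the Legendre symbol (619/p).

-1

Reciprocity: 619 ≡ 3 and 1021 ≡ 1 (mod 4), so (619/1021) = +(1021/619).
Reduce top mod 619: now compute (402/619).
Pull out 2: since 619 ≡ 3 (mod 8), (2/619) = -1.
Reciprocity: 201 ≡ 1 and 619 ≡ 3 (mod 4), so (201/619) = +(619/201).
Reduce top mod 201: now compute (16/201).
Pull out 2^4: since 201 ≡ 1 (mod 8), (2/201) = +1, so (2/201)^4 = +1.
Reached (1/201) = 1. Collecting the sign flips along the way, the symbol is -1.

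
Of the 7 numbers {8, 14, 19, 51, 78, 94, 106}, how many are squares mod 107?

2

(8/107) = -1 → non-residue.
(14/107) = +1 → QR.
(19/107) = +1 → QR.
(51/107) = -1 → non-residue.
(78/107) = -1 → non-residue.
(94/107) = -1 → non-residue.
(106/107) = -1 → non-residue.
Total quadratic residues among the 7: 2.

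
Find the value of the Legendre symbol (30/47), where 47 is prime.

Pull out 2: since 47 ≡ 7 (mod 8), (2/47) = +1.
Reciprocity: 15 ≡ 3 and 47 ≡ 3 (mod 4), so (15/47) = −(47/15).
Reduce top mod 15: now compute (2/15).
Pull out 2: since 15 ≡ 7 (mod 8), (2/15) = +1.
Reached (1/15) = 1. Collecting the sign flips along the way, the symbol is -1.

-1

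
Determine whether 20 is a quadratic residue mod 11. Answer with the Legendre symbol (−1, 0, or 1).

Euler's criterion: (20/11) ≡ 9^5 (mod 11).
9^2 ≡ 4 (mod 11)
9^4 ≡ 5 (mod 11)
9^5 = 9^(4+1) ≡ 1 (mod 11).
Result is 1, so (20/11) = 1.

1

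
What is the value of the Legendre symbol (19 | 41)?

-1

Reciprocity: 19 ≡ 3 and 41 ≡ 1 (mod 4), so (19/41) = +(41/19).
Reduce top mod 19: now compute (3/19).
Reciprocity: 3 ≡ 3 and 19 ≡ 3 (mod 4), so (3/19) = −(19/3).
Reduce top mod 3: now compute (1/3).
Reached (1/3) = 1. Collecting the sign flips along the way, the symbol is -1.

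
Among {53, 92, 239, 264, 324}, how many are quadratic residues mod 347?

(53/347) = +1 → QR.
(92/347) = -1 → non-residue.
(239/347) = -1 → non-residue.
(264/347) = -1 → non-residue.
(324/347) = +1 → QR.
Total quadratic residues among the 5: 2.

2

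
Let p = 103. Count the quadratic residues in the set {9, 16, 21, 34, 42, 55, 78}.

(9/103) = +1 → QR.
(16/103) = +1 → QR.
(21/103) = -1 → non-residue.
(34/103) = +1 → QR.
(42/103) = -1 → non-residue.
(55/103) = +1 → QR.
(78/103) = -1 → non-residue.
Total quadratic residues among the 7: 4.

4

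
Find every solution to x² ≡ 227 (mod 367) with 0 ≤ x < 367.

31, 336

Since 367 ≡ 3 (mod 4), a square root of 227 is 227^((367+1)/4) = 227^92 mod 367.
Repeated squaring: 227^2≡149, 227^4≡181, 227^8≡98, 227^16≡62, 227^32≡174, 227^64≡182 (mod 367).
227^92 = 227^(64+16+8+4) ≡ 31 (mod 367).
Check: 31² = 961 ≡ 227 (mod 367). The two roots are 31 and 336.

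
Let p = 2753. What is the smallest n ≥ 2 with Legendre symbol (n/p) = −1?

3

(2/2753) = +1, so 2 is a residue.
(3/2753) = −1, so 3 is the smallest positive non-residue mod 2753.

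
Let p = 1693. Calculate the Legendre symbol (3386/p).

0

First reduce: 3386 ≡ 0 (mod 1693).
Top reduces to 0: gcd > 1, so the symbol is 0.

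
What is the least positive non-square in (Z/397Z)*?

(2/397) = −1, so 2 is the smallest positive non-residue mod 397.

2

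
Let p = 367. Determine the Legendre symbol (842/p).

-1

Euler's criterion: (842/367) ≡ 108^183 (mod 367).
108^2 ≡ 287 (mod 367)
108^4 ≡ 161 (mod 367)
108^8 ≡ 231 (mod 367)
108^16 ≡ 146 (mod 367)
108^32 ≡ 30 (mod 367)
108^64 ≡ 166 (mod 367)
108^128 ≡ 31 (mod 367)
108^183 = 108^(128+32+16+4+2+1) ≡ 366 (mod 367).
Result is 366 ≡ −1, so (842/367) = −1.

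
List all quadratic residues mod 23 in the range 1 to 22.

1, 2, 3, 4, 6, 8, 9, 12, 13, 16, 18

Square k = 1,…,11 (k and 23−k give the same square):
1²=1, 2²=4, 3²=9, 4²=16, 5²≡2, 6²≡13, 7²≡3, 8²≡18, 9²≡12, 10²≡8, 11²≡6 (mod 23).
So the quadratic residues mod 23 are {1, 2, 3, 4, 6, 8, 9, 12, 13, 16, 18}.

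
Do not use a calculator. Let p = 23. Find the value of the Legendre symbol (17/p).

-1

Euler's criterion: (17/23) ≡ 17^11 (mod 23).
17^2 ≡ 13 (mod 23)
17^4 ≡ 8 (mod 23)
17^8 ≡ 18 (mod 23)
17^11 = 17^(8+2+1) ≡ 22 (mod 23).
Result is 22 ≡ −1, so (17/23) = −1.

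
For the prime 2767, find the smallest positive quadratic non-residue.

(2/2767) = +1, so 2 is a residue.
(3/2767) = −1, so 3 is the smallest positive non-residue mod 2767.

3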